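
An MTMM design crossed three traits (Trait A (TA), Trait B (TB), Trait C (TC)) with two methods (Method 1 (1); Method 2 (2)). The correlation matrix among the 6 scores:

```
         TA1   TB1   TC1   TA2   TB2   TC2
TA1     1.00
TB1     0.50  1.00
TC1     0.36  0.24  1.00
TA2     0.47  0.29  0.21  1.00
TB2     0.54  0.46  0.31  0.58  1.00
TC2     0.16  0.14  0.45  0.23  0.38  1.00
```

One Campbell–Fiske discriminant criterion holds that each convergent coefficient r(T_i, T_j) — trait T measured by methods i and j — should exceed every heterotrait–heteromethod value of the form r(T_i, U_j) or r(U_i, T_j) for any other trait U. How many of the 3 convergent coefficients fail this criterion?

2

Checking each validity diagonal entry against its comparison values:
TA (methods 1·2): 0.47 vs {0.54, 0.29, 0.16, 0.21} → fail.
TB (methods 1·2): 0.46 vs {0.29, 0.54, 0.14, 0.31} → fail.
TC (methods 1·2): 0.45 vs {0.21, 0.16, 0.31, 0.14} → pass.
2 of 3 fail.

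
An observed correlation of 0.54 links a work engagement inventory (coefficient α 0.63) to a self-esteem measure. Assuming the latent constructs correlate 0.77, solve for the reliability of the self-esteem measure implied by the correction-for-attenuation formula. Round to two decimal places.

0.78

r_true = r_obs / √(r_xx · r_yy) ⇒ 0.77 = 0.54 / √(0.63 · r_yy).
√(0.63 · r_yy) = 0.54 / 0.77 = 0.7013; 0.63 · r_yy = 0.4918; r_yy = 0.4918 / 0.63 ≈ 0.78.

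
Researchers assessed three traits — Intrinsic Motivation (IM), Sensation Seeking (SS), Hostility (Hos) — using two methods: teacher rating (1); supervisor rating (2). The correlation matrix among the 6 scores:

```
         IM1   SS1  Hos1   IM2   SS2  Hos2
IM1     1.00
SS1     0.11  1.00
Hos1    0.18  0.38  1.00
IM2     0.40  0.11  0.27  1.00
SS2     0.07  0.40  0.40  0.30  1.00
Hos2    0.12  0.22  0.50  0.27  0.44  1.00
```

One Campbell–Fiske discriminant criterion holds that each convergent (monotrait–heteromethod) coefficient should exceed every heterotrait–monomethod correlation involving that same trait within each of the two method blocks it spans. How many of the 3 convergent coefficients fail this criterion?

1

Convergent coefficients and their comparison sets:
IM (methods 1·2): 0.40 vs {0.11, 0.30, 0.18, 0.27} → pass.
SS (methods 1·2): 0.40 vs {0.11, 0.30, 0.38, 0.44} → fail.
Hos (methods 1·2): 0.50 vs {0.18, 0.27, 0.38, 0.44} → pass.
1 of 3 fail.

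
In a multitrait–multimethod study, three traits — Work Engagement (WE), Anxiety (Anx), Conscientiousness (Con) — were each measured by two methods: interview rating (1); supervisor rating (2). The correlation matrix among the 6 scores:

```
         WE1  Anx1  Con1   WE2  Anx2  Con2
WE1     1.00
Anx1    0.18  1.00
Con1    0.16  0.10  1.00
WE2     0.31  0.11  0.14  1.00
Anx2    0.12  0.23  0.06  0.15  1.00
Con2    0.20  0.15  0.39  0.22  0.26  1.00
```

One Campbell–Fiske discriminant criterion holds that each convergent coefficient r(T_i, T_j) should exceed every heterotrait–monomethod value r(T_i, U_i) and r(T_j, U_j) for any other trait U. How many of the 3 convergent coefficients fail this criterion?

Checking each validity diagonal entry against its comparison values:
WE (methods 1·2): 0.31 vs {0.18, 0.15, 0.16, 0.22} → pass.
Anx (methods 1·2): 0.23 vs {0.18, 0.15, 0.10, 0.26} → fail.
Con (methods 1·2): 0.39 vs {0.16, 0.22, 0.10, 0.26} → pass.
1 of 3 fail.

1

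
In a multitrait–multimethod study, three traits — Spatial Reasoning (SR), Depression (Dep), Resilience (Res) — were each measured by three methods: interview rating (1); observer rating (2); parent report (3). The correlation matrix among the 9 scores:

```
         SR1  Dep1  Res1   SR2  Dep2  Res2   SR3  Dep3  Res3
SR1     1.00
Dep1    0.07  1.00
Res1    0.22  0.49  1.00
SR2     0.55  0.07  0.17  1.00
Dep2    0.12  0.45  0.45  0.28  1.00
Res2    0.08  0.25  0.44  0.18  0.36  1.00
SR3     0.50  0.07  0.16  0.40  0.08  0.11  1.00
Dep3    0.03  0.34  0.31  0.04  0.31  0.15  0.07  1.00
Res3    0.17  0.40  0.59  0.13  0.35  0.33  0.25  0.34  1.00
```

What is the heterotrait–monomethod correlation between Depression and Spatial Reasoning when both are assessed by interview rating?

0.07

Different traits, same method: r(Dep1, SR1) = 0.07.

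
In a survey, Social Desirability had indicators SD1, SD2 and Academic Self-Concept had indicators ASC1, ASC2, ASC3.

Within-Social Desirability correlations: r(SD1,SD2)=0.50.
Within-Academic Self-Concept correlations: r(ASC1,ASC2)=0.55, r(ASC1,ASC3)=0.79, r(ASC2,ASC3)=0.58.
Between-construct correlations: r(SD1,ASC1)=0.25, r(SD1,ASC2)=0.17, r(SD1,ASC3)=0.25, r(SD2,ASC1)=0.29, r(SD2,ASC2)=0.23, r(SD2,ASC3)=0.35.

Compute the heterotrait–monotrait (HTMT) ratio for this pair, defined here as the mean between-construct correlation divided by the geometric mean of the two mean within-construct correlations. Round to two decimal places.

0.45

Mean between = 1.54/6 = 0.2567.
Mean within-SD = 0.50/1 = 0.5000; mean within-ASC = 1.92/3 = 0.6400.
Geometric mean = √(0.5000 × 0.6400) = 0.5657.
HTMT = 0.2567 / 0.5657 = 0.45.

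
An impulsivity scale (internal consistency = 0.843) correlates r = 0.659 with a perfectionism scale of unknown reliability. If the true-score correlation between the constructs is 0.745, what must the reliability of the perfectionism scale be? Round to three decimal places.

r_true = r_obs / √(r_xx · r_yy) ⇒ 0.745 = 0.659 / √(0.843 · r_yy).
√(0.843 · r_yy) = 0.659 / 0.745 = 0.8846; 0.843 · r_yy = 0.7825; r_yy = 0.7825 / 0.843 ≈ 0.928.

0.928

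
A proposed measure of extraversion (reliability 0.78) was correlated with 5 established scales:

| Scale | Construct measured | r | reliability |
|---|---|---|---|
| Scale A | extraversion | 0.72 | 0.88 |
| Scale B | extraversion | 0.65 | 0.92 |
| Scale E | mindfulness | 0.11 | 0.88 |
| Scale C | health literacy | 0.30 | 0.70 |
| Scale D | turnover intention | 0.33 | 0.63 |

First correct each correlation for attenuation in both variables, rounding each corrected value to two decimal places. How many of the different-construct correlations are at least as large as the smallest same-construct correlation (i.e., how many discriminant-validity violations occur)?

0

Disattenuated r (r / √(r_scale · r_new)):
  Scale A (conv): 0.72 / √(0.88·0.78) = 0.87
  Scale B (conv): 0.65 / √(0.92·0.78) = 0.77
  Scale E (disc): 0.11 / √(0.88·0.78) = 0.13
  Scale C (disc): 0.30 / √(0.70·0.78) = 0.41
  Scale D (disc): 0.33 / √(0.63·0.78) = 0.47
Smallest convergent = 0.77. Discriminant values: 0.13, 0.41, 0.47; count ≥ 0.77 → 0.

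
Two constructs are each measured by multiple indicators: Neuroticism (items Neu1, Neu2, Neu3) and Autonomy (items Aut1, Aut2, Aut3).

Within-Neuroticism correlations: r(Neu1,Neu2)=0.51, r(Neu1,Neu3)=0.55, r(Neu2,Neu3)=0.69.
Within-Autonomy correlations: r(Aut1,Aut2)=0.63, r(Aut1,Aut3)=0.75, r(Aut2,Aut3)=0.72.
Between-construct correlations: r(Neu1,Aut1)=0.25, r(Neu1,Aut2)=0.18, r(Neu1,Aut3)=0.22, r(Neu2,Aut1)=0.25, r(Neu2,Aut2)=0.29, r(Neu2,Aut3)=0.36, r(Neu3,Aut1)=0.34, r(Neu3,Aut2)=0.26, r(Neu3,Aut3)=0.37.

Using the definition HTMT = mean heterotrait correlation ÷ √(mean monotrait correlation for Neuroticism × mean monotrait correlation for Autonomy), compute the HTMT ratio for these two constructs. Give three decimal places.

0.438

Mean heterotrait r = 2.52/9 = 0.2800.
Mean within-Neu = 1.75/3 = 0.5833; mean within-Aut = 2.10/3 = 0.7000.
Geometric mean = √(0.5833 × 0.7000) = 0.6390.
HTMT = 0.2800 / 0.6390 = 0.438.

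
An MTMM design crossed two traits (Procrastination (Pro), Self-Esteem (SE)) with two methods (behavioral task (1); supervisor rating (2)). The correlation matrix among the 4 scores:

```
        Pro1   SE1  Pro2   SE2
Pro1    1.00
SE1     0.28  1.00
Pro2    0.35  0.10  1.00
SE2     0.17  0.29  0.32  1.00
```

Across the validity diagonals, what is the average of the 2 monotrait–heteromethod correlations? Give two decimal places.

Convergent values: 0.35, 0.29; mean = 0.64/2 = 0.32.

0.32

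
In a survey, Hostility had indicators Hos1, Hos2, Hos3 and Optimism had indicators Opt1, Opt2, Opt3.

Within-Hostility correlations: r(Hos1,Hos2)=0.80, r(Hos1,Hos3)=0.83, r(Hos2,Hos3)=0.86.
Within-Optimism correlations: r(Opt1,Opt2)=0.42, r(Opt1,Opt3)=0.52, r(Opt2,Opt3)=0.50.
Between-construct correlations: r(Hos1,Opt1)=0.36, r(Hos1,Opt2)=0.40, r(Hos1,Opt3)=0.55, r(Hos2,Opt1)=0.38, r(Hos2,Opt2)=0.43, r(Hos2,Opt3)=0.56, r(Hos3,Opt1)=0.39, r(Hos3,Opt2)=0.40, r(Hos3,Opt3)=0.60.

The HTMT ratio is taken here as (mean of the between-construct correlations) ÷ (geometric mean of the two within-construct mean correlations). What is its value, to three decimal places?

0.716

Mean between = 4.07/9 = 0.4522.
Mean within-Hos = 2.49/3 = 0.8300; mean within-Opt = 1.44/3 = 0.4800.
Geometric mean = √(0.8300 × 0.4800) = 0.6312.
HTMT = 0.4522 / 0.6312 = 0.716.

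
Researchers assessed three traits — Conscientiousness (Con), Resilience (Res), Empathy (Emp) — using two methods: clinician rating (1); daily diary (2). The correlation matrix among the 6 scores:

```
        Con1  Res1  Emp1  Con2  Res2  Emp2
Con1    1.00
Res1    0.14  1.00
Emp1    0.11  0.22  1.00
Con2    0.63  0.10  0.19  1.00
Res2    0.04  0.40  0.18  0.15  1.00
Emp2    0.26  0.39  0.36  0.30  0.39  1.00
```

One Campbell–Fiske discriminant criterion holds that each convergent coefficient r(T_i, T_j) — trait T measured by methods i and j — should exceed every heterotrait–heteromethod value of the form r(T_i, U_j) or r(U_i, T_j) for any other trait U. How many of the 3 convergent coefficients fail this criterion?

Convergent coefficients and their comparison sets:
Con (methods 1·2): 0.63 vs {0.04, 0.10, 0.26, 0.19} → pass.
Res (methods 1·2): 0.40 vs {0.10, 0.04, 0.39, 0.18} → pass.
Emp (methods 1·2): 0.36 vs {0.19, 0.26, 0.18, 0.39} → fail.
1 of 3 fail.

1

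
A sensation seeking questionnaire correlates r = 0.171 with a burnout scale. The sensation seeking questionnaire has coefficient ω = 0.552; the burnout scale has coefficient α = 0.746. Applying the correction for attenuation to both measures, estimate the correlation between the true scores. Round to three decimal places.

0.266

r_true = r_obs / √(r_xx · r_yy) = 0.171 / √(0.552 × 0.746) = 0.171 / √0.411792 = 0.171 / 0.6417 ≈ 0.266.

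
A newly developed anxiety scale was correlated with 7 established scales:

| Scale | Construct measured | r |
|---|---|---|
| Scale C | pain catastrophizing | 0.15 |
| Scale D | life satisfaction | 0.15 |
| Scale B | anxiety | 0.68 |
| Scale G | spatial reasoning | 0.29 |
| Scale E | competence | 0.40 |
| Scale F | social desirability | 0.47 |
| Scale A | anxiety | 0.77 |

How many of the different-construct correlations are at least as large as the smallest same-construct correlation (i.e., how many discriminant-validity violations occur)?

Convergent (same construct = anxiety): Scale B, Scale A.
Smallest convergent = 0.68. Discriminant values: 0.15, 0.15, 0.29, 0.40, 0.47; count ≥ 0.68 → 0.

0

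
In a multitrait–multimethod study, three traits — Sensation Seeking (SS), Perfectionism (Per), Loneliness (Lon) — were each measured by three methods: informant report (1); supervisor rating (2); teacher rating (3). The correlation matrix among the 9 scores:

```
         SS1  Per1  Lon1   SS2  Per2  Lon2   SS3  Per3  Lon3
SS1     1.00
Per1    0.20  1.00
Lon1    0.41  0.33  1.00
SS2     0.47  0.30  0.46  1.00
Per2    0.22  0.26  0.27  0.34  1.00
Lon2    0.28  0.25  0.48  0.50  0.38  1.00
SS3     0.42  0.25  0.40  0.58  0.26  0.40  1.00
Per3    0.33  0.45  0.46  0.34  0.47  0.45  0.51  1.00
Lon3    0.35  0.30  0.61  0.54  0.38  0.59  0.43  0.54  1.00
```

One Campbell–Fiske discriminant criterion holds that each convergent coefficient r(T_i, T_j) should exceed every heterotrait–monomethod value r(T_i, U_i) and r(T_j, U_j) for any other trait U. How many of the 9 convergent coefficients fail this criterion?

Convergent coefficients and their comparison sets:
SS (methods 1·2): 0.47 vs {0.20, 0.34, 0.41, 0.50} → fail.
SS (methods 1·3): 0.42 vs {0.20, 0.51, 0.41, 0.43} → fail.
SS (methods 2·3): 0.58 vs {0.34, 0.51, 0.50, 0.43} → pass.
Per (methods 1·2): 0.26 vs {0.20, 0.34, 0.33, 0.38} → fail.
Per (methods 1·3): 0.45 vs {0.20, 0.51, 0.33, 0.54} → fail.
Per (methods 2·3): 0.47 vs {0.34, 0.51, 0.38, 0.54} → fail.
Lon (methods 1·2): 0.48 vs {0.41, 0.50, 0.33, 0.38} → fail.
Lon (methods 1·3): 0.61 vs {0.41, 0.43, 0.33, 0.54} → pass.
Lon (methods 2·3): 0.59 vs {0.50, 0.43, 0.38, 0.54} → pass.
6 of 9 fail.

6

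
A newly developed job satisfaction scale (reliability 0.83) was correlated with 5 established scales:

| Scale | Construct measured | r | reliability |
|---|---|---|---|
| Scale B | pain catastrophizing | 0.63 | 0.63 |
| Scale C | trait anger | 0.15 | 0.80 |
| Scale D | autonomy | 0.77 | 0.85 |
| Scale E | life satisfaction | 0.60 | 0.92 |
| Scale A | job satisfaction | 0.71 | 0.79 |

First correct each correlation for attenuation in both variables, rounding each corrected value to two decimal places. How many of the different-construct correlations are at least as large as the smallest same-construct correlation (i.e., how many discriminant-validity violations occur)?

Disattenuated r (r / √(r_scale · r_new)):
  Scale B (disc): 0.63 / √(0.63·0.83) = 0.87
  Scale C (disc): 0.15 / √(0.80·0.83) = 0.18
  Scale D (disc): 0.77 / √(0.85·0.83) = 0.92
  Scale E (disc): 0.60 / √(0.92·0.83) = 0.69
  Scale A (conv): 0.71 / √(0.79·0.83) = 0.88
Smallest convergent = 0.88. Discriminant values: 0.87, 0.18, 0.92, 0.69; count ≥ 0.88 → 1.

1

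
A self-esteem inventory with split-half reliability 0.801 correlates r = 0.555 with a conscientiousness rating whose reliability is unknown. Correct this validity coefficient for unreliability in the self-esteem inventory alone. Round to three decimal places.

0.620

Single correction: r_c = r_obs / √r_xx = 0.555 / √0.801 = 0.555 / 0.8950 ≈ 0.620.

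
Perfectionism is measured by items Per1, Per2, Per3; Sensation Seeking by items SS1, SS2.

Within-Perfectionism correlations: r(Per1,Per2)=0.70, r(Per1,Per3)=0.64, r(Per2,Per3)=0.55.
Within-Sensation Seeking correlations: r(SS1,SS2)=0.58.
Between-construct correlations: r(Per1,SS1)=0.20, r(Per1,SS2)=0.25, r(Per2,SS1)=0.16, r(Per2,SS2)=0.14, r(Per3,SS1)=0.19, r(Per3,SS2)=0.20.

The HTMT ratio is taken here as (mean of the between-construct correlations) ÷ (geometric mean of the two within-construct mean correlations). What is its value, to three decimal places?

0.314

Mean heterotrait r = 1.14/6 = 0.1900.
Mean within-Per = 1.89/3 = 0.6300; mean within-SS = 0.58/1 = 0.5800.
Geometric mean = √(0.6300 × 0.5800) = 0.6045.
HTMT = 0.1900 / 0.6045 = 0.314.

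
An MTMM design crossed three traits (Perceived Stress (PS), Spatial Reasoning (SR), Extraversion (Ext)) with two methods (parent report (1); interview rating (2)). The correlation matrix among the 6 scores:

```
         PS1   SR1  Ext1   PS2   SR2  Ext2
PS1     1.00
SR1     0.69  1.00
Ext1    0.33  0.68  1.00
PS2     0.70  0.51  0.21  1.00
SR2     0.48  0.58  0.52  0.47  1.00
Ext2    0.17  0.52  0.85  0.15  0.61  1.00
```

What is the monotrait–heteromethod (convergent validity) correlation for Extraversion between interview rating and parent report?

0.85

Same trait (Ext), different methods: r(Ext2, Ext1) = 0.85.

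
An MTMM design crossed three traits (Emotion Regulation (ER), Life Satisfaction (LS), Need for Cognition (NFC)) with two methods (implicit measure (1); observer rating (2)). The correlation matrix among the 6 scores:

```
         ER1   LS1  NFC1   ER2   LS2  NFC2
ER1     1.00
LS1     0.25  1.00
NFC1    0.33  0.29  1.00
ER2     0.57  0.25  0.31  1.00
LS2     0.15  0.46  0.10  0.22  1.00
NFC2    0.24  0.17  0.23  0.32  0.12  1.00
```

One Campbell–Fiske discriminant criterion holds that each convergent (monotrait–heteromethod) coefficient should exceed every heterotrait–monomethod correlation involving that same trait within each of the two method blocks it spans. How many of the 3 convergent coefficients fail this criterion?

Each convergent coefficient versus the relevant comparison correlations:
ER (methods 1·2): 0.57 vs {0.25, 0.22, 0.33, 0.32} → pass.
LS (methods 1·2): 0.46 vs {0.25, 0.22, 0.29, 0.12} → pass.
NFC (methods 1·2): 0.23 vs {0.33, 0.32, 0.29, 0.12} → fail.
1 of 3 fail.

1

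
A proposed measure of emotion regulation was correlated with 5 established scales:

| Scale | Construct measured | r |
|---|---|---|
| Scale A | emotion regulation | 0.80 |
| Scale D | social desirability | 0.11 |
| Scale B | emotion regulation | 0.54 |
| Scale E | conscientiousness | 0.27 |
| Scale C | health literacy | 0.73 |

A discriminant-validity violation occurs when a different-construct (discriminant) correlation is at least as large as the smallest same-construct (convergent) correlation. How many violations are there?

Convergent (same construct = emotion regulation): Scale A, Scale B.
Smallest convergent = 0.54. Discriminant values: 0.11, 0.27, 0.73; count ≥ 0.54 → 1.

1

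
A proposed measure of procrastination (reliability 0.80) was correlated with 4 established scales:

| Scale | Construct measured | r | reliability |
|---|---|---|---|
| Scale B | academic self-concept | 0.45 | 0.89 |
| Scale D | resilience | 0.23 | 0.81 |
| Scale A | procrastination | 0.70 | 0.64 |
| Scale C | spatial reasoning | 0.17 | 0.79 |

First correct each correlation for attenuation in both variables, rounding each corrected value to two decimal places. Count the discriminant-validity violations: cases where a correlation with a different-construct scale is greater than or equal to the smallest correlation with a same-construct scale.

0

Disattenuated r (r / √(r_scale · r_new)):
  Scale B (disc): 0.45 / √(0.89·0.80) = 0.53
  Scale D (disc): 0.23 / √(0.81·0.80) = 0.29
  Scale A (conv): 0.70 / √(0.64·0.80) = 0.98
  Scale C (disc): 0.17 / √(0.79·0.80) = 0.21
Smallest convergent = 0.98. Discriminant values: 0.53, 0.29, 0.21; count ≥ 0.98 → 0.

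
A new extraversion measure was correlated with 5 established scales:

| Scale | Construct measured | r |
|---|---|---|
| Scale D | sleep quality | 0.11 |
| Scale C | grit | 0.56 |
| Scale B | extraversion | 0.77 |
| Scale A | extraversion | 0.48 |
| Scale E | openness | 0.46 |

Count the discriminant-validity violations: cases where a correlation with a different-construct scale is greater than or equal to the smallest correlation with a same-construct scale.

1

Convergent (same construct = extraversion): Scale B, Scale A.
Smallest convergent = 0.48. Discriminant values: 0.11, 0.56, 0.46; count ≥ 0.48 → 1.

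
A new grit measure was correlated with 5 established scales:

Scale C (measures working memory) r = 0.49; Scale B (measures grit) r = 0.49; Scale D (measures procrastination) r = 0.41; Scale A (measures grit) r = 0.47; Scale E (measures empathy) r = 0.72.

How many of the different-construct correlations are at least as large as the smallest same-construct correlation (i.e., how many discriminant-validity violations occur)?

2

Convergent (same construct = grit): Scale B, Scale A.
Smallest convergent = 0.47. Discriminant values: 0.49, 0.41, 0.72; count ≥ 0.47 → 2.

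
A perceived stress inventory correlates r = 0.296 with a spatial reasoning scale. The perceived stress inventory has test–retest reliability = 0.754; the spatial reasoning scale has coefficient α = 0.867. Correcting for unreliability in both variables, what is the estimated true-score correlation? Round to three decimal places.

r_true = r_obs / √(r_xx · r_yy) = 0.296 / √(0.754 × 0.867) = 0.296 / √0.653718 = 0.296 / 0.8085 ≈ 0.366.

0.366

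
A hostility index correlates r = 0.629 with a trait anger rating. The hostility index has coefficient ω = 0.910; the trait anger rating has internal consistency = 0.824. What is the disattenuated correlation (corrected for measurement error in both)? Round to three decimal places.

r_true = r_obs / √(r_xx · r_yy) = 0.629 / √(0.910 × 0.824) = 0.629 / √0.749840 = 0.629 / 0.8659 ≈ 0.726.

0.726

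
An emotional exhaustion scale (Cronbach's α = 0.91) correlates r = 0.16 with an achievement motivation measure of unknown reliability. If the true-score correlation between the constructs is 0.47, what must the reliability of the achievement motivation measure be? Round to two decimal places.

0.13

r_true = r_obs / √(r_xx · r_yy) ⇒ 0.47 = 0.16 / √(0.91 · r_yy).
√(0.91 · r_yy) = 0.16 / 0.47 = 0.3404; 0.91 · r_yy = 0.1159; r_yy = 0.1159 / 0.91 ≈ 0.13.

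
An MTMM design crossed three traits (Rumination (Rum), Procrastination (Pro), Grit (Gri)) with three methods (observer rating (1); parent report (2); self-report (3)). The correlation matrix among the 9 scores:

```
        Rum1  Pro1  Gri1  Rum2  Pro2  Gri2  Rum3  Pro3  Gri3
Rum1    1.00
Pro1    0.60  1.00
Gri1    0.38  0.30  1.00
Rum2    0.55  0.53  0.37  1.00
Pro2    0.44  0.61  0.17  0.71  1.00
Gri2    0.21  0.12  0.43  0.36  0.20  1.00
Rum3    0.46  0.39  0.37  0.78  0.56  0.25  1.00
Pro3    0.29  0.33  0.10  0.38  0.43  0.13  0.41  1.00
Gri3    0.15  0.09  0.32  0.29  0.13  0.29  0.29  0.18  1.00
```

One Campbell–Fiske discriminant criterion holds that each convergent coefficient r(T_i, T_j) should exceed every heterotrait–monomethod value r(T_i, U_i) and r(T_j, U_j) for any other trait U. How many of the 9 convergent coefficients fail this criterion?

7

Convergent coefficients and their comparison sets:
Rum (methods 1·2): 0.55 vs {0.60, 0.71, 0.38, 0.36} → fail.
Rum (methods 1·3): 0.46 vs {0.60, 0.41, 0.38, 0.29} → fail.
Rum (methods 2·3): 0.78 vs {0.71, 0.41, 0.36, 0.29} → pass.
Pro (methods 1·2): 0.61 vs {0.60, 0.71, 0.30, 0.20} → fail.
Pro (methods 1·3): 0.33 vs {0.60, 0.41, 0.30, 0.18} → fail.
Pro (methods 2·3): 0.43 vs {0.71, 0.41, 0.20, 0.18} → fail.
Gri (methods 1·2): 0.43 vs {0.38, 0.36, 0.30, 0.20} → pass.
Gri (methods 1·3): 0.32 vs {0.38, 0.29, 0.30, 0.18} → fail.
Gri (methods 2·3): 0.29 vs {0.36, 0.29, 0.20, 0.18} → fail.
7 of 9 fail.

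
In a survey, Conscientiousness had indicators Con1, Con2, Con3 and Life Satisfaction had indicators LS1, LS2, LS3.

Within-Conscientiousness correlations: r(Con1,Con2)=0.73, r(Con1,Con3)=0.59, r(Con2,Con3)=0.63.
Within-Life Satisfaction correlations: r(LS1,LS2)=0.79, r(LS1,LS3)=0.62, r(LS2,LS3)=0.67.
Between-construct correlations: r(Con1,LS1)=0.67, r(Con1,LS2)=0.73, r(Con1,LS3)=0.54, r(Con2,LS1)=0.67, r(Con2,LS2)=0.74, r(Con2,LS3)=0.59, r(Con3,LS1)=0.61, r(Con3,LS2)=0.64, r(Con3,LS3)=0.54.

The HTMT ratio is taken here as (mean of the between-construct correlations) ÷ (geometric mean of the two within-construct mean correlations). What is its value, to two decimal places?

Mean between = 5.73/9 = 0.6367.
Mean within-Con = 1.95/3 = 0.6500; mean within-LS = 2.08/3 = 0.6933.
Geometric mean = √(0.6500 × 0.6933) = 0.6713.
HTMT = 0.6367 / 0.6713 = 0.95.

0.95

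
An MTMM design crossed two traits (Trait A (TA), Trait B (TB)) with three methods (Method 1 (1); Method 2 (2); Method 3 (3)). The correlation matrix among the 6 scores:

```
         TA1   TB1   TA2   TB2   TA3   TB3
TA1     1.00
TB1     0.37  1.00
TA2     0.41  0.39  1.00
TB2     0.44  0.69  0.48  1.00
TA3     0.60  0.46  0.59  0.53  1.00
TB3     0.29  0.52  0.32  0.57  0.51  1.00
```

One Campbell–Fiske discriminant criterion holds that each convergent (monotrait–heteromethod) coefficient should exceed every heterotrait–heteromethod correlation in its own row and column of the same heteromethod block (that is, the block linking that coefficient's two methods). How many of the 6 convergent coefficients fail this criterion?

Checking each validity diagonal entry against its comparison values:
TA (methods 1·2): 0.41 vs {0.44, 0.39} → fail.
TA (methods 1·3): 0.60 vs {0.29, 0.46} → pass.
TA (methods 2·3): 0.59 vs {0.32, 0.53} → pass.
TB (methods 1·2): 0.69 vs {0.39, 0.44} → pass.
TB (methods 1·3): 0.52 vs {0.46, 0.29} → pass.
TB (methods 2·3): 0.57 vs {0.53, 0.32} → pass.
1 of 6 fail.

1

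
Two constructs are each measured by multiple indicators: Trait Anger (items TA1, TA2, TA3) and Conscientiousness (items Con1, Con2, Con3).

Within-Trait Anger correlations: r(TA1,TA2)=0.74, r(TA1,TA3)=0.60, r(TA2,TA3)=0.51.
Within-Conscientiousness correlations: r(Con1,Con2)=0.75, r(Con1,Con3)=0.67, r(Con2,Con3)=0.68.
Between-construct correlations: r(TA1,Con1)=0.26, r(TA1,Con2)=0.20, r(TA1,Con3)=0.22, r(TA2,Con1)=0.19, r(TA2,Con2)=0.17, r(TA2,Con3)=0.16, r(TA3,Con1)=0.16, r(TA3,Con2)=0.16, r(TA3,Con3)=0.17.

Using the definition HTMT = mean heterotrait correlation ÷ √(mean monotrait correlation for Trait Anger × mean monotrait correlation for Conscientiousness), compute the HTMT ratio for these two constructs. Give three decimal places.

0.286

Mean between = 1.69/9 = 0.1878.
Mean within-TA = 1.85/3 = 0.6167; mean within-Con = 2.10/3 = 0.7000.
Geometric mean = √(0.6167 × 0.7000) = 0.6570.
HTMT = 0.1878 / 0.6570 = 0.286.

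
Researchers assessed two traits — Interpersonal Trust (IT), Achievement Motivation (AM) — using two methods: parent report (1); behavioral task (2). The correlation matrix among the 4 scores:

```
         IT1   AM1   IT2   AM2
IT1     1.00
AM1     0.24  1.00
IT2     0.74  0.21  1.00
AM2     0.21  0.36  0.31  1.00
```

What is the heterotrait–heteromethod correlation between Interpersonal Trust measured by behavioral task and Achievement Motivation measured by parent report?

Different traits and methods: r(IT2, AM1) = 0.21.

0.21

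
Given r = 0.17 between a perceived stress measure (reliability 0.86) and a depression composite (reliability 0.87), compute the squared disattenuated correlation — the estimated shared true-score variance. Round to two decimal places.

0.04

Disattenuated r = 0.17 / √(0.86 × 0.87) = 0.17 / 0.8650 = 0.1965.
Shared true-score variance = 0.1965² = 0.0386 ≈ 0.04.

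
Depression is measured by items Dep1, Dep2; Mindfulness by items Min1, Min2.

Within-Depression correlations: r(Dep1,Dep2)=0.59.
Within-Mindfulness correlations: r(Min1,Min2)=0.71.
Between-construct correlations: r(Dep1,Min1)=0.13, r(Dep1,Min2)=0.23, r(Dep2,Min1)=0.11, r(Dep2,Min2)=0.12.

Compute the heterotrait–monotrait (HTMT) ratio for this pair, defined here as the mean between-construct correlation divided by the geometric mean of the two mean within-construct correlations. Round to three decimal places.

Between-construct mean = 0.59/4 = 0.1475.
Mean within-Dep = 0.59/1 = 0.5900; mean within-Min = 0.71/1 = 0.7100.
Geometric mean = √(0.5900 × 0.7100) = 0.6472.
HTMT = 0.1475 / 0.6472 = 0.228.

0.228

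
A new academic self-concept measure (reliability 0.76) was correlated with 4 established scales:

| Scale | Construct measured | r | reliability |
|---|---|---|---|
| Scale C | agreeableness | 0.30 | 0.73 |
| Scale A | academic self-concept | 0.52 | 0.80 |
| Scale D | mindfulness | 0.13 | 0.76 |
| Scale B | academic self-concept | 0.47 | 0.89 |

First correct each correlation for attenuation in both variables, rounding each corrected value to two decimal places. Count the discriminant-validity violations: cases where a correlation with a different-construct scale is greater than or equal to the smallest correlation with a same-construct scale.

Disattenuated r (r / √(r_scale · r_new)):
  Scale C (disc): 0.30 / √(0.73·0.76) = 0.40
  Scale A (conv): 0.52 / √(0.80·0.76) = 0.67
  Scale D (disc): 0.13 / √(0.76·0.76) = 0.17
  Scale B (conv): 0.47 / √(0.89·0.76) = 0.57
Smallest convergent = 0.57. Discriminant values: 0.40, 0.17; count ≥ 0.57 → 0.

0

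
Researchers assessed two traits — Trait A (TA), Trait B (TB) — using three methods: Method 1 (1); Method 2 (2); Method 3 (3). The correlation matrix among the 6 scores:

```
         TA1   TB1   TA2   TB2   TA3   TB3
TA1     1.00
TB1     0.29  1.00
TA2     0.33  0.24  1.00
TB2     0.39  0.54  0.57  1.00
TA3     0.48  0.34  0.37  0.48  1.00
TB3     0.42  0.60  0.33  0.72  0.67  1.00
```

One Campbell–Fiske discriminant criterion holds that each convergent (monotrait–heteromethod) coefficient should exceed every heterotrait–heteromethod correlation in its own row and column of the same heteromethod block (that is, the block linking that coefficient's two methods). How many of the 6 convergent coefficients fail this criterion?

Checking each validity diagonal entry against its comparison values:
TA (methods 1·2): 0.33 vs {0.39, 0.24} → fail.
TA (methods 1·3): 0.48 vs {0.42, 0.34} → pass.
TA (methods 2·3): 0.37 vs {0.33, 0.48} → fail.
TB (methods 1·2): 0.54 vs {0.24, 0.39} → pass.
TB (methods 1·3): 0.60 vs {0.34, 0.42} → pass.
TB (methods 2·3): 0.72 vs {0.48, 0.33} → pass.
2 of 6 fail.

2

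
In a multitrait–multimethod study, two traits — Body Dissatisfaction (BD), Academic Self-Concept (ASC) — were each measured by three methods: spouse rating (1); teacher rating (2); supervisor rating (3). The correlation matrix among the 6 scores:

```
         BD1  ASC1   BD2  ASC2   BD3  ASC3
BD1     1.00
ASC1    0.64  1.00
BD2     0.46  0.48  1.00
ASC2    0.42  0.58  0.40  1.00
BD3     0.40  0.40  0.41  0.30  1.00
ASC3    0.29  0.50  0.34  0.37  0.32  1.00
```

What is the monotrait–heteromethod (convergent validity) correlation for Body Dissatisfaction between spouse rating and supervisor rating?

Same trait (BD), different methods: r(BD1, BD3) = 0.40.

0.40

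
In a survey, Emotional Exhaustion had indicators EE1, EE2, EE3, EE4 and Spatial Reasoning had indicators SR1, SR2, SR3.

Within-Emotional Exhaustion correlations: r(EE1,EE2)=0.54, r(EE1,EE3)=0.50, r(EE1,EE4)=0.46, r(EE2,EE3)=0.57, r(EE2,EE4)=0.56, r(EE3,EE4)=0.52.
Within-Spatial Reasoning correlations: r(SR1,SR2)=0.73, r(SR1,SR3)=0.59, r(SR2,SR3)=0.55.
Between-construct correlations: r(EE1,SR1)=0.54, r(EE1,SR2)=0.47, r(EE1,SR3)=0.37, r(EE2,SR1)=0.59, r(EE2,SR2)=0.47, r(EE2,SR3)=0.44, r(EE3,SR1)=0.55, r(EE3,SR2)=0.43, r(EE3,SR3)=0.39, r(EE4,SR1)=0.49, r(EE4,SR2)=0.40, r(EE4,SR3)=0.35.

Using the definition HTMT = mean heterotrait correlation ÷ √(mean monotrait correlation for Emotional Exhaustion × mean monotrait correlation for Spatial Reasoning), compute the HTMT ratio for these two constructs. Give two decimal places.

Mean heterotrait r = 5.49/12 = 0.4575.
Mean within-EE = 3.15/6 = 0.5250; mean within-SR = 1.87/3 = 0.6233.
Geometric mean = √(0.5250 × 0.6233) = 0.5720.
HTMT = 0.4575 / 0.5720 = 0.80.

0.80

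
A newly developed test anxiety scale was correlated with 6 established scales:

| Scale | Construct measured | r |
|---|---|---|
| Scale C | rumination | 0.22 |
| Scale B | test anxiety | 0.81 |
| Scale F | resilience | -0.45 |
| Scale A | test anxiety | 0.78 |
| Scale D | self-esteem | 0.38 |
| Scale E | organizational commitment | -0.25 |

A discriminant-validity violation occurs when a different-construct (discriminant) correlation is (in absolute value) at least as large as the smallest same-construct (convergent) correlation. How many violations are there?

0

Convergent (same construct = test anxiety): Scale B, Scale A.
Smallest convergent = 0.78. Discriminant |r|: 0.22, 0.45, 0.38, 0.25; count ≥ 0.78 → 0.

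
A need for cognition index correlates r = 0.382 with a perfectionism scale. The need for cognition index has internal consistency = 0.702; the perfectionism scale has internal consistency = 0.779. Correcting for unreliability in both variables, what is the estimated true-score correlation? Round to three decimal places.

0.517

r_true = r_obs / √(r_xx · r_yy) = 0.382 / √(0.702 × 0.779) = 0.382 / √0.546858 = 0.382 / 0.7395 ≈ 0.517.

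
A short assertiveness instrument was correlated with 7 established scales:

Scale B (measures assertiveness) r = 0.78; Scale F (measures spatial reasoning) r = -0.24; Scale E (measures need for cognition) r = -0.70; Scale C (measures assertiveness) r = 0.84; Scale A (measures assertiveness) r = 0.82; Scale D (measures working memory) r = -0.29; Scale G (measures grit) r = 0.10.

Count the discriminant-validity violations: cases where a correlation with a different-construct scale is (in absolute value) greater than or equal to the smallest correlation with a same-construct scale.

Convergent (same construct = assertiveness): Scale B, Scale C, Scale A.
Smallest convergent = 0.78. Discriminant |r|: 0.24, 0.70, 0.29, 0.10; count ≥ 0.78 → 0.

0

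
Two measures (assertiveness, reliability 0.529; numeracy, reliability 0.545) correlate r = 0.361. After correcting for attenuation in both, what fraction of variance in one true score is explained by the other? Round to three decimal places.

0.452

Disattenuated r = 0.361 / √(0.529 × 0.545) = 0.361 / 0.5369 = 0.6724.
Shared true-score variance = 0.6724² = 0.4521 ≈ 0.452.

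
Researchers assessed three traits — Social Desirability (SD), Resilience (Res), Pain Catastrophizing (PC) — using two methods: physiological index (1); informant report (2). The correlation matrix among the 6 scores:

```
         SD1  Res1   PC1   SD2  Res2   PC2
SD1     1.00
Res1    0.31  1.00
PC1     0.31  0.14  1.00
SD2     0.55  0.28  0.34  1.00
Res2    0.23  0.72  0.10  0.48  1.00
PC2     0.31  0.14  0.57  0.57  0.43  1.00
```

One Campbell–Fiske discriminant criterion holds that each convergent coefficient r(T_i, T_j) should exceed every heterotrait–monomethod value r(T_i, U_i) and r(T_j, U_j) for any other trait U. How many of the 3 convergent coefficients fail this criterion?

2

Convergent coefficients and their comparison sets:
SD (methods 1·2): 0.55 vs {0.31, 0.48, 0.31, 0.57} → fail.
Res (methods 1·2): 0.72 vs {0.31, 0.48, 0.14, 0.43} → pass.
PC (methods 1·2): 0.57 vs {0.31, 0.57, 0.14, 0.43} → fail.
2 of 3 fail.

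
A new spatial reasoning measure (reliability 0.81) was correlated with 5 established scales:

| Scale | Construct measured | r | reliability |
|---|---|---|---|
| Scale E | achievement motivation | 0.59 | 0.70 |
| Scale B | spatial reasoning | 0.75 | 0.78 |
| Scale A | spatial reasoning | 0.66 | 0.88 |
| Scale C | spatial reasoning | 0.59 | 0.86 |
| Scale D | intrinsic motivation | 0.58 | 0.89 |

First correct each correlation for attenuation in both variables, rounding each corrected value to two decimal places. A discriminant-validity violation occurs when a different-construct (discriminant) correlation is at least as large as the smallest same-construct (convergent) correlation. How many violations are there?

Disattenuated r (r / √(r_scale · r_new)):
  Scale E (disc): 0.59 / √(0.70·0.81) = 0.78
  Scale B (conv): 0.75 / √(0.78·0.81) = 0.94
  Scale A (conv): 0.66 / √(0.88·0.81) = 0.78
  Scale C (conv): 0.59 / √(0.86·0.81) = 0.71
  Scale D (disc): 0.58 / √(0.89·0.81) = 0.68
Smallest convergent = 0.71. Discriminant values: 0.78, 0.68; count ≥ 0.71 → 1.

1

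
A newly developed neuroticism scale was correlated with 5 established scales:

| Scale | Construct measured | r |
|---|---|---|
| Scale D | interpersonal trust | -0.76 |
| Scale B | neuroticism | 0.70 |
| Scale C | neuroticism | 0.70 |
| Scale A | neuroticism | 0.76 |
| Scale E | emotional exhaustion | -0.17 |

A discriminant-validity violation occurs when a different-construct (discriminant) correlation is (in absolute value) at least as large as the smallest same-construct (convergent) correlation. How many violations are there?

1

Convergent (same construct = neuroticism): Scale B, Scale C, Scale A.
Smallest convergent = 0.70. Discriminant |r|: 0.76, 0.17; count ≥ 0.70 → 1.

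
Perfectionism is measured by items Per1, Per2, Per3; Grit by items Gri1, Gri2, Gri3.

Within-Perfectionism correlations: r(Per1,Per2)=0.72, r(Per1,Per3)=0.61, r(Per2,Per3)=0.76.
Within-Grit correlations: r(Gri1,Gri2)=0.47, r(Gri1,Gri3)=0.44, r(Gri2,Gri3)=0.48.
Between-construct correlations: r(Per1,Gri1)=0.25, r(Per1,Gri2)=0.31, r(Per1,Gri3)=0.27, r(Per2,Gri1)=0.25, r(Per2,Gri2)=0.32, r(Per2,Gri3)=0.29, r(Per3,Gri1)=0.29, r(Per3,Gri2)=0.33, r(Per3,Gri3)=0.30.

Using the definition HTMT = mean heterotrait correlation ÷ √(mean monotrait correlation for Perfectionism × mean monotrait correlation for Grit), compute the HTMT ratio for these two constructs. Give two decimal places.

Mean between = 2.61/9 = 0.2900.
Mean within-Per = 2.09/3 = 0.6967; mean within-Gri = 1.39/3 = 0.4633.
Geometric mean = √(0.6967 × 0.4633) = 0.5681.
HTMT = 0.2900 / 0.5681 = 0.51.

0.51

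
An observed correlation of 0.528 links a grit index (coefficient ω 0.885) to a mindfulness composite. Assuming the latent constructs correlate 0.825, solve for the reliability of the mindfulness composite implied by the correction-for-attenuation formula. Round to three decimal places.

r_true = r_obs / √(r_xx · r_yy) ⇒ 0.825 = 0.528 / √(0.885 · r_yy).
√(0.885 · r_yy) = 0.528 / 0.825 = 0.6400; 0.885 · r_yy = 0.4096; r_yy = 0.4096 / 0.885 ≈ 0.463.

0.463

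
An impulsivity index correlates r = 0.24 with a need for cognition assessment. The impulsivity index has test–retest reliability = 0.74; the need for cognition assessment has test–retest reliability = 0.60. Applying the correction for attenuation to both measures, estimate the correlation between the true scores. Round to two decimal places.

0.36

r_true = r_obs / √(r_xx · r_yy) = 0.24 / √(0.74 × 0.60) = 0.24 / √0.4440 = 0.24 / 0.6663 ≈ 0.36.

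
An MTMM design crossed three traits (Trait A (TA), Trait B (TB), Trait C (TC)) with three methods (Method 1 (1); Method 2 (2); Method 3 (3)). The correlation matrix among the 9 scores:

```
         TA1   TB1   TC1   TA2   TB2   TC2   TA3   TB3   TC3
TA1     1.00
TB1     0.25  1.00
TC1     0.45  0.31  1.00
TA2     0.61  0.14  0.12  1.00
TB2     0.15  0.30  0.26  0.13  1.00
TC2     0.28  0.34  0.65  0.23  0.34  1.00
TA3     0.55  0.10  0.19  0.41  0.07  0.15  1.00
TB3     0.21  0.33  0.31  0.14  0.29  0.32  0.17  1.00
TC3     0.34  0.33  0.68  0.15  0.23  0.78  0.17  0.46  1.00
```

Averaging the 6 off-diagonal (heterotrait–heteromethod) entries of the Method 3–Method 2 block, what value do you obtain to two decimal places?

0.18

HTHM values (method 3 × method 2): 0.07, 0.15, 0.14, 0.32, 0.15, 0.23; mean = 1.06/6 = 0.18.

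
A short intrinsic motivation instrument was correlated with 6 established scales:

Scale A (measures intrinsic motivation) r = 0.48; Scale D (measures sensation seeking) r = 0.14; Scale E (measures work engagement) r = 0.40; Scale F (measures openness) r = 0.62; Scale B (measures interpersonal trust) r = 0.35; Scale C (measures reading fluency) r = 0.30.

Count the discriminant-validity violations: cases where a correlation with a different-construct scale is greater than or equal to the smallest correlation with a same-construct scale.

Convergent (same construct = intrinsic motivation): Scale A.
Smallest convergent = 0.48. Discriminant values: 0.14, 0.40, 0.62, 0.35, 0.30; count ≥ 0.48 → 1.

1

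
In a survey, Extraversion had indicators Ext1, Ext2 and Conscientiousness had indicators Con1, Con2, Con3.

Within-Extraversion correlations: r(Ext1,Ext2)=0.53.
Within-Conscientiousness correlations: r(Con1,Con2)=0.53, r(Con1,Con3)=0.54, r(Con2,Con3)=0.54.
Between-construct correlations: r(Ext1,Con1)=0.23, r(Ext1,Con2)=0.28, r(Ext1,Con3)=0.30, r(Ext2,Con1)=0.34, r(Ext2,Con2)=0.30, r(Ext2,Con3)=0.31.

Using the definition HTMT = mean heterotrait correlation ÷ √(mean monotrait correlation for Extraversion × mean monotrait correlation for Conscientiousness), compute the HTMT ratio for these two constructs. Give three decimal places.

0.550

Mean between = 1.76/6 = 0.2933.
Mean within-Ext = 0.53/1 = 0.5300; mean within-Con = 1.61/3 = 0.5367.
Geometric mean = √(0.5300 × 0.5367) = 0.5333.
HTMT = 0.2933 / 0.5333 = 0.550.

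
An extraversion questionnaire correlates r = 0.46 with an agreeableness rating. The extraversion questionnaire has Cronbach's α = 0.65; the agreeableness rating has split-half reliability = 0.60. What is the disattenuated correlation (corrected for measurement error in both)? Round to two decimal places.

r_true = r_obs / √(r_xx · r_yy) = 0.46 / √(0.65 × 0.60) = 0.46 / √0.3900 = 0.46 / 0.6245 ≈ 0.74.

0.74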